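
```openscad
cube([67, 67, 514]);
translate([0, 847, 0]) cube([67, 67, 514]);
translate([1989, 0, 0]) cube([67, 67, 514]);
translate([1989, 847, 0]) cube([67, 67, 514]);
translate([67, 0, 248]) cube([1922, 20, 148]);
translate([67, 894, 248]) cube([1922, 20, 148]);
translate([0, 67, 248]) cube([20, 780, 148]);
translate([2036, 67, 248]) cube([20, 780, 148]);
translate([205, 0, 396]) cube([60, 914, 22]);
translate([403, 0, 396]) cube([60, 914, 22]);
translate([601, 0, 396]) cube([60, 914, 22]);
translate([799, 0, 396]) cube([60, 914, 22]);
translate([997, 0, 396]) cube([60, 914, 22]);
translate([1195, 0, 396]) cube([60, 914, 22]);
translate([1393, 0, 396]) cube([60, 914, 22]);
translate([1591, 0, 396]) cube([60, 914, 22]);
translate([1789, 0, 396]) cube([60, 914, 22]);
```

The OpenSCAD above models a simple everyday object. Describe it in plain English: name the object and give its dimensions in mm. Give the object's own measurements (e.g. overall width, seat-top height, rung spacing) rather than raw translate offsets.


A bed frame 2056 mm long (x) by 914 mm wide (y). Four 67×67 mm corner posts, 514 mm tall, at the corners of the footprint. Four rails of 20 mm thickness and 148 mm height run between adjacent posts with their undersides at z = 248 mm, their outer faces flush with the outside of the frame (the two x-running rails run between the posts' inner faces; the two y-running rails run between the posts' inner faces). 9 slats, each 60 mm wide (x) and 22 mm thick, lie across the top of the two x-running rails, running the full 914 mm width of the frame in y; along x they sit between the end posts with a 138 mm gap after the −x posts and between neighbouring slats, leaving 140 mm before the +x posts.


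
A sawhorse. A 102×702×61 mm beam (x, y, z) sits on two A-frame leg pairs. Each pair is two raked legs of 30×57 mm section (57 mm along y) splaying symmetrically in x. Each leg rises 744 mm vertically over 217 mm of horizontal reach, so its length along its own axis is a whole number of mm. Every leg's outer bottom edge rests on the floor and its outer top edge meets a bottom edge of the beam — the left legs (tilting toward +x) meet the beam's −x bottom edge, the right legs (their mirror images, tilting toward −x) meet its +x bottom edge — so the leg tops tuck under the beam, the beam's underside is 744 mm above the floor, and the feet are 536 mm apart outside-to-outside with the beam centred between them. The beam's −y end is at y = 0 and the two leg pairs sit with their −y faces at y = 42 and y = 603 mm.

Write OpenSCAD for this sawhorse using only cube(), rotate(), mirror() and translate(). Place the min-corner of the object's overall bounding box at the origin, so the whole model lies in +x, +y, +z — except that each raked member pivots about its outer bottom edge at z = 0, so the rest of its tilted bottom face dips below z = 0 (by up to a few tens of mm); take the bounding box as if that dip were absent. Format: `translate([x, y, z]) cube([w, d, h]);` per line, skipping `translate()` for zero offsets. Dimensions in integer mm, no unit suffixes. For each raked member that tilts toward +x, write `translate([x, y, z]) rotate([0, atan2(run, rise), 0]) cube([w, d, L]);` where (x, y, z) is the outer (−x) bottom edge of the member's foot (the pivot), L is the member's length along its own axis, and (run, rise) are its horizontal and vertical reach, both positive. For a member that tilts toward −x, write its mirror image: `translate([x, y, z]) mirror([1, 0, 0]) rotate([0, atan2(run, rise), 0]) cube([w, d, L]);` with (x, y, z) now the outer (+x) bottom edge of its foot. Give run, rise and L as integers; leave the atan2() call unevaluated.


translate([217, 0, 744]) cube([102, 702, 61]);
translate([0, 42, 0]) rotate([0, atan2(217, 744), 0]) cube([30, 57, 775]);
translate([536, 42, 0]) mirror([1, 0, 0]) rotate([0, atan2(217, 744), 0]) cube([30, 57, 775]);
translate([0, 603, 0]) rotate([0, atan2(217, 744), 0]) cube([30, 57, 775]);
translate([536, 603, 0]) mirror([1, 0, 0]) rotate([0, atan2(217, 744), 0]) cube([30, 57, 775]);


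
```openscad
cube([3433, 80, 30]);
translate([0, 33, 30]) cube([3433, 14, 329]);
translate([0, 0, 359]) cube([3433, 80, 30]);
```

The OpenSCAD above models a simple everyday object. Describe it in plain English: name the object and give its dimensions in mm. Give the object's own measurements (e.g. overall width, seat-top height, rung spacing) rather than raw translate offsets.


An I-beam lying along x, 3433 mm long. Overall section height 389 mm. Two flanges 80 mm wide (y) and 30 mm thick, one on the floor and one at the top; a web 14 mm thick runs between them, centred on the flange width.


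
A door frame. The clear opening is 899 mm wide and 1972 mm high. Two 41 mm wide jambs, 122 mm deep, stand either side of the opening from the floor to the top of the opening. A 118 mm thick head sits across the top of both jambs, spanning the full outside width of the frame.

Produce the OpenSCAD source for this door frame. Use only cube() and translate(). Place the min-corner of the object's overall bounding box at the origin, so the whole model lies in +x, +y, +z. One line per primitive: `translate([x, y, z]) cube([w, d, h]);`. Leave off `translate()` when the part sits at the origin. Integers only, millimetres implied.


cube([41, 122, 1972]);
translate([940, 0, 0]) cube([41, 122, 1972]);
translate([0, 0, 1972]) cube([981, 122, 118]);


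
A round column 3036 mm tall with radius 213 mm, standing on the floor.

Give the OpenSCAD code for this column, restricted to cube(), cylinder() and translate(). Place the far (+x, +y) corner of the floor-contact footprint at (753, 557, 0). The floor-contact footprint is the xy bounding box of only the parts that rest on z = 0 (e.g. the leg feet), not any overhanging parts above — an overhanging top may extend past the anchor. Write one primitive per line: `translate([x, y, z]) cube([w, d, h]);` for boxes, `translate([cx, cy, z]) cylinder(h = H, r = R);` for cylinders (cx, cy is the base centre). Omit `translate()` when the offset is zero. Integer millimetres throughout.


translate([540, 344, 0]) cylinder(h = 3036, r = 213);


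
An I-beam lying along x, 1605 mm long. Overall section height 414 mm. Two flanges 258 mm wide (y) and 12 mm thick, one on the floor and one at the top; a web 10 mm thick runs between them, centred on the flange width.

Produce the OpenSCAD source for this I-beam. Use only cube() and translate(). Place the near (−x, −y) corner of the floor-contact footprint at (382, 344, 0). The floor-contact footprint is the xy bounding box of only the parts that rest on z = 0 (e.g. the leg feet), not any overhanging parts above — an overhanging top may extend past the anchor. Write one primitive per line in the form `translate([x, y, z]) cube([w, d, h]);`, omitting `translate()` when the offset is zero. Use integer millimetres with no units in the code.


translate([382, 344, 0]) cube([1605, 258, 12]);
translate([382, 468, 12]) cube([1605, 10, 390]);
translate([382, 344, 402]) cube([1605, 258, 12]);


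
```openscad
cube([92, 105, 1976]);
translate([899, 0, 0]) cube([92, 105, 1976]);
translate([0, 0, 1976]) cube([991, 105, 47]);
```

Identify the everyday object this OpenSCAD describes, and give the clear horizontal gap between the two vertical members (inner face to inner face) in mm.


A door frame. The clear opening width is 807 mm.

Two 1976 mm tall posts with a header on top — a door frame. The left jamb is 92 mm wide at x = 0; the right jamb starts at x = 899. The clear opening is 899 − 92 = 807 mm.


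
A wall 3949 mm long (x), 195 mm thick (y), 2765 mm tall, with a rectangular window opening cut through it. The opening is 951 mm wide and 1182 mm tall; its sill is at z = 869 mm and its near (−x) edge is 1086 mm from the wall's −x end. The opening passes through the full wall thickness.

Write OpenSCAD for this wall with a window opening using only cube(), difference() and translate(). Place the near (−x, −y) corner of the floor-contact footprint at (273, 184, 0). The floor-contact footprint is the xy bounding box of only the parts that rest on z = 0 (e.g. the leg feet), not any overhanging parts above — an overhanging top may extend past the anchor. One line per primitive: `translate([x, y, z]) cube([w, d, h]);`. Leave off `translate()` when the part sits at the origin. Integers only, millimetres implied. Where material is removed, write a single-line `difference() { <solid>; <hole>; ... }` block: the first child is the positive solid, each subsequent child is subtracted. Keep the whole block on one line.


difference() { translate([273, 184, 0]) cube([3949, 195, 2765]); translate([1359, 184, 869]) cube([951, 195, 1182]); }


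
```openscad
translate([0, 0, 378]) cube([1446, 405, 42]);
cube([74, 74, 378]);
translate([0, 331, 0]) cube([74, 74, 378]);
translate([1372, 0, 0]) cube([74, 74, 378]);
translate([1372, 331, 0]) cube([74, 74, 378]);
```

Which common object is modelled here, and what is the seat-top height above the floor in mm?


A bench. The seat-top height is 420 mm.

A long slab on four corner posts — a bench. The slab sits at z = 378 with thickness 42, so the top is 378 + 42 = 420 mm.


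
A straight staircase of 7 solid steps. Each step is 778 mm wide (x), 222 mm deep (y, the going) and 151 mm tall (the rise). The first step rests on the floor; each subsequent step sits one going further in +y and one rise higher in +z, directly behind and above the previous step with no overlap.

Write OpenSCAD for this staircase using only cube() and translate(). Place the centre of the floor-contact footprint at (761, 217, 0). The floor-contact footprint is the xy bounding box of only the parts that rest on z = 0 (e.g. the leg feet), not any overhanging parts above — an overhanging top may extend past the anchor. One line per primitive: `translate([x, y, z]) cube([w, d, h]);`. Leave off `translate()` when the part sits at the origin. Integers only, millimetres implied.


translate([372, 106, 0]) cube([778, 222, 151]);
translate([372, 328, 151]) cube([778, 222, 151]);
translate([372, 550, 302]) cube([778, 222, 151]);
translate([372, 772, 453]) cube([778, 222, 151]);
translate([372, 994, 604]) cube([778, 222, 151]);
translate([372, 1216, 755]) cube([778, 222, 151]);
translate([372, 1438, 906]) cube([778, 222, 151]);


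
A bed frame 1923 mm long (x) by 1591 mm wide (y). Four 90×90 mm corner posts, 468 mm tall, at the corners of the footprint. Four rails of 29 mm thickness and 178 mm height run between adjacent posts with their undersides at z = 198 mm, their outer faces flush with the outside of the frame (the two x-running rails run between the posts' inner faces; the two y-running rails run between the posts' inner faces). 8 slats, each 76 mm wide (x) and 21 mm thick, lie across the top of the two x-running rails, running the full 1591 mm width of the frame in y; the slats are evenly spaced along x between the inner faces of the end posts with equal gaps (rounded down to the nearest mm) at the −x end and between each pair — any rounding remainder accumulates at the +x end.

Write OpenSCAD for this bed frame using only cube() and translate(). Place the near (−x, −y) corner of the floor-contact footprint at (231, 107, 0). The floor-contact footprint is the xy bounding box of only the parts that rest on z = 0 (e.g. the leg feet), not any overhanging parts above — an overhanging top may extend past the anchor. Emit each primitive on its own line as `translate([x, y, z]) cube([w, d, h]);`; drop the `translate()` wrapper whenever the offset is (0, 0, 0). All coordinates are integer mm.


translate([231, 107, 0]) cube([90, 90, 468]);
translate([231, 1608, 0]) cube([90, 90, 468]);
translate([2064, 107, 0]) cube([90, 90, 468]);
translate([2064, 1608, 0]) cube([90, 90, 468]);
translate([321, 107, 198]) cube([1743, 29, 178]);
translate([321, 1669, 198]) cube([1743, 29, 178]);
translate([231, 197, 198]) cube([29, 1411, 178]);
translate([2125, 197, 198]) cube([29, 1411, 178]);
translate([447, 107, 376]) cube([76, 1591, 21]);
translate([649, 107, 376]) cube([76, 1591, 21]);
translate([851, 107, 376]) cube([76, 1591, 21]);
translate([1053, 107, 376]) cube([76, 1591, 21]);
translate([1255, 107, 376]) cube([76, 1591, 21]);
translate([1457, 107, 376]) cube([76, 1591, 21]);
translate([1659, 107, 376]) cube([76, 1591, 21]);
translate([1861, 107, 376]) cube([76, 1591, 21]);


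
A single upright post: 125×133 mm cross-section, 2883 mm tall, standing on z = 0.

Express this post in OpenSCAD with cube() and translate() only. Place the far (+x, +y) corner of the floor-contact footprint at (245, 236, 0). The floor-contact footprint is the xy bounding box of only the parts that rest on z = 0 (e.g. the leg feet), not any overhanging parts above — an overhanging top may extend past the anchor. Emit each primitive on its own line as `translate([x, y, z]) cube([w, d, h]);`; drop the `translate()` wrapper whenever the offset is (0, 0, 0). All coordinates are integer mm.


translate([120, 103, 0]) cube([125, 133, 2883]);


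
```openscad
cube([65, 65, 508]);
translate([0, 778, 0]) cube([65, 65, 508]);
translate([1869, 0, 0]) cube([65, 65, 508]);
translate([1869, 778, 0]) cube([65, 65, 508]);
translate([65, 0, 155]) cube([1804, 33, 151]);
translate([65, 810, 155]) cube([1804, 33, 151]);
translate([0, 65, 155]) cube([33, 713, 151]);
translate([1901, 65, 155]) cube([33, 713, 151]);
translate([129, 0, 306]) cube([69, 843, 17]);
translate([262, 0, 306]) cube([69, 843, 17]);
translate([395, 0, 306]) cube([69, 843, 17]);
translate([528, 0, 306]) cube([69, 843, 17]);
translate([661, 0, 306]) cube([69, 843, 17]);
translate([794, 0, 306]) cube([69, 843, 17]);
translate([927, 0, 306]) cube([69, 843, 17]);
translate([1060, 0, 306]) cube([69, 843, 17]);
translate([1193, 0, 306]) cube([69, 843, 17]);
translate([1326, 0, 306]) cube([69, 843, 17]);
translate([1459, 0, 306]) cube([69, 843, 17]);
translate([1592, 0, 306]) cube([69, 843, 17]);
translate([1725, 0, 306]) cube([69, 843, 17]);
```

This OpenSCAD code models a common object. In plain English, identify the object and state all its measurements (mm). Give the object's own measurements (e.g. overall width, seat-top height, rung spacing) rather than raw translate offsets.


A bed frame 1934 mm long (x) by 843 mm wide (y). Four 65×65 mm corner posts, 508 mm tall, at the corners of the footprint. Four rails of 33 mm thickness and 151 mm height run between adjacent posts with their undersides at z = 155 mm, their outer faces flush with the outside of the frame (the two x-running rails run between the posts' inner faces; the two y-running rails run between the posts' inner faces). 13 slats, each 69 mm wide (x) and 17 mm thick, lie across the top of the two x-running rails, running the full 843 mm width of the frame in y; along x they sit between the end posts with a 64 mm gap after the −x posts and between neighbouring slats, leaving 75 mm before the +x posts.


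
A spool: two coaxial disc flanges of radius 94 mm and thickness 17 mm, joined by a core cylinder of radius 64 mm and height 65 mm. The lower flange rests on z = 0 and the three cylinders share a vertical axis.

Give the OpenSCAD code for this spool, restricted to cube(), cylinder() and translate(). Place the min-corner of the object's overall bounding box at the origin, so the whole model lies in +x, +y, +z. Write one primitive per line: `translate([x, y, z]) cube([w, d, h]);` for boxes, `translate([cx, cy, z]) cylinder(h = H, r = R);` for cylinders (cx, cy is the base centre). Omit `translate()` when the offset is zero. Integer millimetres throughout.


translate([94, 94, 0]) cylinder(h = 17, r = 94);
translate([94, 94, 17]) cylinder(h = 65, r = 64);
translate([94, 94, 82]) cylinder(h = 17, r = 94);


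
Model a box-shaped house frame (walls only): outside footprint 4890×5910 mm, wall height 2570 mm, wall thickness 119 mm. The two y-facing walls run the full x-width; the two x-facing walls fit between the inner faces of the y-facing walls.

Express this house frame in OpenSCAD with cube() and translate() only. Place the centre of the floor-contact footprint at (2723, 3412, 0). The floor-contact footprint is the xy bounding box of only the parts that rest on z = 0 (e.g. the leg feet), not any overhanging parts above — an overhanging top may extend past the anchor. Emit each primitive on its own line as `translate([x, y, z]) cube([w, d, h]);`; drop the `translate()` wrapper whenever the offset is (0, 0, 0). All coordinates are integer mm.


translate([278, 457, 0]) cube([4890, 119, 2570]);
translate([278, 6248, 0]) cube([4890, 119, 2570]);
translate([278, 576, 0]) cube([119, 5672, 2570]);
translate([5049, 576, 0]) cube([119, 5672, 2570]);


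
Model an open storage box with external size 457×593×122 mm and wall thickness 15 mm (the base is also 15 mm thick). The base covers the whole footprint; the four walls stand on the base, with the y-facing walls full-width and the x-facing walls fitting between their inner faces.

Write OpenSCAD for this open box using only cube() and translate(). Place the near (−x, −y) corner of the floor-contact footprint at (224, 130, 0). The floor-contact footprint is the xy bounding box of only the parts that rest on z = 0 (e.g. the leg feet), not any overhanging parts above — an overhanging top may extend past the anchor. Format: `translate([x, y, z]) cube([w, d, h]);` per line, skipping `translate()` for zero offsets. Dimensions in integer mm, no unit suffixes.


translate([224, 130, 0]) cube([457, 593, 15]);
translate([224, 130, 15]) cube([457, 15, 107]);
translate([224, 708, 15]) cube([457, 15, 107]);
translate([224, 145, 15]) cube([15, 563, 107]);
translate([666, 145, 15]) cube([15, 563, 107]);


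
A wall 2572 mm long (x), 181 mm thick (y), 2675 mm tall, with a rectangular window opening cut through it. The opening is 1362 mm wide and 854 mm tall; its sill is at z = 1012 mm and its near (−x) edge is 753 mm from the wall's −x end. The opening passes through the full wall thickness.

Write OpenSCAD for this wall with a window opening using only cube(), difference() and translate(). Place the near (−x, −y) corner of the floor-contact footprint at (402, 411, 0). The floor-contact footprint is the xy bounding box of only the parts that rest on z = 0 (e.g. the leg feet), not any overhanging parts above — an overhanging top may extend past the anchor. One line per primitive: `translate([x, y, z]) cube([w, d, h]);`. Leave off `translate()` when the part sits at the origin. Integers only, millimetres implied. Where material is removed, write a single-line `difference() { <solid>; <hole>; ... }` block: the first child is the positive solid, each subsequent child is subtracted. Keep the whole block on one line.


difference() { translate([402, 411, 0]) cube([2572, 181, 2675]); translate([1155, 411, 1012]) cube([1362, 181, 854]); }


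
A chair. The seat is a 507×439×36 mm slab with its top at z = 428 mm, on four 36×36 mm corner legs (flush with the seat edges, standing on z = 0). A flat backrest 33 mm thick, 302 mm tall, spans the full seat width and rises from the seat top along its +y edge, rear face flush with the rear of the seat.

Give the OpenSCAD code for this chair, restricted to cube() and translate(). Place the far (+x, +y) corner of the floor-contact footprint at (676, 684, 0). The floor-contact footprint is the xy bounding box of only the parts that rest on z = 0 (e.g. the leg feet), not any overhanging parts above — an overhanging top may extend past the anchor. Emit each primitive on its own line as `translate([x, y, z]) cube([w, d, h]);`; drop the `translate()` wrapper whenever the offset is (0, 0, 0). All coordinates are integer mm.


translate([169, 245, 392]) cube([507, 439, 36]);
translate([169, 245, 0]) cube([36, 36, 392]);
translate([640, 245, 0]) cube([36, 36, 392]);
translate([169, 648, 0]) cube([36, 36, 392]);
translate([640, 648, 0]) cube([36, 36, 392]);
translate([169, 651, 428]) cube([507, 33, 302]);


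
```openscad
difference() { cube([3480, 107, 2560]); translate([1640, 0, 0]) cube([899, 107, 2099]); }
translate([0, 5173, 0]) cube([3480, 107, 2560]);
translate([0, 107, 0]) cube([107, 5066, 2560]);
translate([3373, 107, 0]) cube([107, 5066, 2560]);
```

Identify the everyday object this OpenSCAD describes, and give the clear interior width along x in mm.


A single room. The interior width is 3266 mm.

Four walls enclosing a rectangle with a door in the front wall — a room. Outside width 3480 minus two 107 mm walls gives 3266 mm.


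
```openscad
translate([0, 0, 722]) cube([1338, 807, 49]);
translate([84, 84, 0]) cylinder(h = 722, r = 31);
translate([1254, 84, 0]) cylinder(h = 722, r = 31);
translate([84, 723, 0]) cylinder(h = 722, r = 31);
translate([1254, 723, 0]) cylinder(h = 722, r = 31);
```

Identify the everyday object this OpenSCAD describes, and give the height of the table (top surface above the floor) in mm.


A table. The table height is 771 mm.

A 1338×807×49 slab sits at z = 722 on four Ø62 mm round legs — a table. The top surface is at 722 + 49 = 771 mm.


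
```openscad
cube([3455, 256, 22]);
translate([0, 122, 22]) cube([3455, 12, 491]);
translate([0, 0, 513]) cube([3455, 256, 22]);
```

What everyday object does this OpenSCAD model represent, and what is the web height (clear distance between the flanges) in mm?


An I-beam. The web height is 491 mm.

Two wide flanges with a thin centred web — an I-beam. Overall 535 mm minus two 22 mm flanges gives a web of 535 − 2·22 = 491 mm.


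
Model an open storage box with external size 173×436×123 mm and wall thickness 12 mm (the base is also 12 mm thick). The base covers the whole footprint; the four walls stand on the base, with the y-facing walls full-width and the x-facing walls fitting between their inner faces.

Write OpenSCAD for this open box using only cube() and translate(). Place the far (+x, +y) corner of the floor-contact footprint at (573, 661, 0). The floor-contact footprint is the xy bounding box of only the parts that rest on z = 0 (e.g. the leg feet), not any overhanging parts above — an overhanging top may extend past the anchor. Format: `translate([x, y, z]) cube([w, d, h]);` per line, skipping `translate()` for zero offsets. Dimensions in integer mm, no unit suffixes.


translate([400, 225, 0]) cube([173, 436, 12]);
translate([400, 225, 12]) cube([173, 12, 111]);
translate([400, 649, 12]) cube([173, 12, 111]);
translate([400, 237, 12]) cube([12, 412, 111]);
translate([561, 237, 12]) cube([12, 412, 111]);


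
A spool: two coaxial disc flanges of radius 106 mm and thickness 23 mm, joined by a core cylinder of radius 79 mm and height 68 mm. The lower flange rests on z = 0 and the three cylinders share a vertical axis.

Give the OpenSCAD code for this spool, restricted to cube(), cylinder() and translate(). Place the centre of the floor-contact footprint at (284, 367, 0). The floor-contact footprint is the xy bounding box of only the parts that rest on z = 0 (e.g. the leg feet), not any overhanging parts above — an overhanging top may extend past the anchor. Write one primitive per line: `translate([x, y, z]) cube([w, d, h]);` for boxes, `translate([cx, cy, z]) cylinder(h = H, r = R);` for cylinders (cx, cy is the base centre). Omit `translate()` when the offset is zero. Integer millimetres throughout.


translate([284, 367, 0]) cylinder(h = 23, r = 106);
translate([284, 367, 23]) cylinder(h = 68, r = 79);
translate([284, 367, 91]) cylinder(h = 23, r = 106);


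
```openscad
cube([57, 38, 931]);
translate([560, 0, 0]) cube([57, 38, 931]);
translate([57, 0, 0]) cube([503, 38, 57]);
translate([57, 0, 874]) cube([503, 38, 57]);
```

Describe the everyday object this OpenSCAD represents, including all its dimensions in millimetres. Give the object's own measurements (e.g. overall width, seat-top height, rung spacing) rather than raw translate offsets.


A rectangular picture frame lying in the x–z plane (depth along y). The opening is 503 mm wide (x) by 817 mm tall (z), surrounded by a border 57 mm wide on all four sides. The frame is 38 mm deep and is made of two full-height vertical stiles with two horizontal rails fitted between them.


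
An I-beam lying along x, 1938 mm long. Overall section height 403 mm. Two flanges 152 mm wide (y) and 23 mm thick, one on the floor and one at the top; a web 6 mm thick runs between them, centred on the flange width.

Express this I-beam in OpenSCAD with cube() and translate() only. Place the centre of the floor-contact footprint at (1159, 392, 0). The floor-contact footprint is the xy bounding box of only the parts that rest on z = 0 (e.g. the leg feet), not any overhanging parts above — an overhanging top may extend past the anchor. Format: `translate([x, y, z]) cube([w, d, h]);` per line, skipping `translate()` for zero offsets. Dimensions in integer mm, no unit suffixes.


translate([190, 316, 0]) cube([1938, 152, 23]);
translate([190, 389, 23]) cube([1938, 6, 357]);
translate([190, 316, 380]) cube([1938, 152, 23]);


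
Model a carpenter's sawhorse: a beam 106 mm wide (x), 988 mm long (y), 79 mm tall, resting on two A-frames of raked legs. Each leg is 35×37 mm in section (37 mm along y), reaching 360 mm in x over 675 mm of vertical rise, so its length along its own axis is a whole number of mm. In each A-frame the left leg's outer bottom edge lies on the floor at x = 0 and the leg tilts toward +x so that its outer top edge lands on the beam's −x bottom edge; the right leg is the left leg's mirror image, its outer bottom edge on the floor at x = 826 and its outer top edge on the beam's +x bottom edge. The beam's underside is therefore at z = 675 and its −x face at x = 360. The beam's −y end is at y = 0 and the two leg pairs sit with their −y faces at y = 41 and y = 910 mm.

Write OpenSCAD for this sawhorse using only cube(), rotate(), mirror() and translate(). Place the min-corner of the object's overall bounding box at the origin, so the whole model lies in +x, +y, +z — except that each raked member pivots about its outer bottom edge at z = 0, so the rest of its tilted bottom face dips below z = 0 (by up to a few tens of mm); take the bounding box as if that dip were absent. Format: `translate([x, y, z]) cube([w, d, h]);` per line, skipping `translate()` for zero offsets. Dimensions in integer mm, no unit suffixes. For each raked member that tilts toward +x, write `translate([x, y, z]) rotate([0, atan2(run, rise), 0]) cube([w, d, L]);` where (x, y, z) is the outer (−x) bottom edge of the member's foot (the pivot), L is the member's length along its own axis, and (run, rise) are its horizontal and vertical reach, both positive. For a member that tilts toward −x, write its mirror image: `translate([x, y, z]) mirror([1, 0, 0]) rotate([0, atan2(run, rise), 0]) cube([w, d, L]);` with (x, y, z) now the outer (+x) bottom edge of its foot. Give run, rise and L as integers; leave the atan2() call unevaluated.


// leg length = √(360² + 675²) = 765
// right-leg outer foot x = 2·360 + 106 = 826
// beam min-corner = (360, 0, 675)
translate([360, 0, 675]) cube([106, 988, 79]);
translate([0, 41, 0]) rotate([0, atan2(360, 675), 0]) cube([35, 37, 765]);
translate([826, 41, 0]) mirror([1, 0, 0]) rotate([0, atan2(360, 675), 0]) cube([35, 37, 765]);
translate([0, 910, 0]) rotate([0, atan2(360, 675), 0]) cube([35, 37, 765]);
translate([826, 910, 0]) mirror([1, 0, 0]) rotate([0, atan2(360, 675), 0]) cube([35, 37, 765]);


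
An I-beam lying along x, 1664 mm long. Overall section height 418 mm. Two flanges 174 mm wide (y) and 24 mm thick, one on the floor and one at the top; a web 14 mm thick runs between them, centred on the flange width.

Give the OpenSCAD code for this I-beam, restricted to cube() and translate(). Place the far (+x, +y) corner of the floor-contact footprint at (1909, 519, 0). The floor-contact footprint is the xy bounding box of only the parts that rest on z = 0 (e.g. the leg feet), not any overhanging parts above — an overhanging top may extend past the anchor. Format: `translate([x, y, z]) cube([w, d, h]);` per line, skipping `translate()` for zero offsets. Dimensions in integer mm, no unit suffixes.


translate([245, 345, 0]) cube([1664, 174, 24]);
translate([245, 425, 24]) cube([1664, 14, 370]);
translate([245, 345, 394]) cube([1664, 174, 24]);


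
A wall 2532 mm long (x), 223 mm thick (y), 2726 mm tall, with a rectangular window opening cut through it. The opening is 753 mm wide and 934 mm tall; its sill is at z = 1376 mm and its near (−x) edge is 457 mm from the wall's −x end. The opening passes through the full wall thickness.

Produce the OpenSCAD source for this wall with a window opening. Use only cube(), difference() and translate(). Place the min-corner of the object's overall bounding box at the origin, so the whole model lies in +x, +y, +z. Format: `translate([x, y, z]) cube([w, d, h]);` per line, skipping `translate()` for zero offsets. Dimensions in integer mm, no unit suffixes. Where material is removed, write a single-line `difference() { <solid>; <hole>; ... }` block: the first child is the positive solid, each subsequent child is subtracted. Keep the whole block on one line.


difference() { cube([2532, 223, 2726]); translate([457, 0, 1376]) cube([753, 223, 934]); }


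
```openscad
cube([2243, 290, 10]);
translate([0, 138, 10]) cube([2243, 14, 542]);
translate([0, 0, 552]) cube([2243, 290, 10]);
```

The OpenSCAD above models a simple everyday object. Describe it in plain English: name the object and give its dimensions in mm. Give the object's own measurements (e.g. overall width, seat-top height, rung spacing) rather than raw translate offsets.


An I-beam lying along x, 2243 mm long. Overall section height 562 mm. Two flanges 290 mm wide (y) and 10 mm thick, one on the floor and one at the top; a web 14 mm thick runs between them, centred on the flange width.


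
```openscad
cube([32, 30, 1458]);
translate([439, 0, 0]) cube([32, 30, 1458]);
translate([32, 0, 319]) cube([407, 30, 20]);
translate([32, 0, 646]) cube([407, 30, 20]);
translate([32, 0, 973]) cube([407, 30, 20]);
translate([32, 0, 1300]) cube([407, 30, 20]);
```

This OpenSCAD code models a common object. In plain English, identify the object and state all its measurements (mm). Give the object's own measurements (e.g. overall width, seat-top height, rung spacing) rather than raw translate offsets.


A straight ladder. Two 32×30 mm vertical rails, 1458 mm tall, stand 471 mm apart (outside-to-outside) with their front faces coplanar on the −y side. 4 rungs, each 30 mm deep and 20 mm tall, span between the inner faces of the rails, front faces flush with the rails. The lowest rung's underside is at z = 319 mm and rungs are spaced 327 mm apart (underside to underside).


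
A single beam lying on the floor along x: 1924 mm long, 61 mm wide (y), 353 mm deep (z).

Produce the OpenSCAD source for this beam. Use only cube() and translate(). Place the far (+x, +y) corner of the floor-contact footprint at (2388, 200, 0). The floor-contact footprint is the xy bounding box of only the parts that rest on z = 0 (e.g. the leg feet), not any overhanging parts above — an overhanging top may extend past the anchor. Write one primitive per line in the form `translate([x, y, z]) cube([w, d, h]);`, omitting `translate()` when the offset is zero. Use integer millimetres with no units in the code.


translate([464, 139, 0]) cube([1924, 61, 353]);


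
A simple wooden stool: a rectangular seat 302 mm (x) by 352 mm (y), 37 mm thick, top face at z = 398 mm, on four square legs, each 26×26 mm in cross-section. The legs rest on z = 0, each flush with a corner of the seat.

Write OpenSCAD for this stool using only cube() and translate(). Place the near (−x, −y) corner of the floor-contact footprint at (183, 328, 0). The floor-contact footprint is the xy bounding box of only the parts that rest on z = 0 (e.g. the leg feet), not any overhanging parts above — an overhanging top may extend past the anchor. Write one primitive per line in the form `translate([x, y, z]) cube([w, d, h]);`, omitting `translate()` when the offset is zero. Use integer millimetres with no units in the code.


// leg_h = 398 - 37 = 361
translate([183, 328, 361]) cube([302, 352, 37]);
translate([183, 328, 0]) cube([26, 26, 361]);
translate([459, 328, 0]) cube([26, 26, 361]);
translate([183, 654, 0]) cube([26, 26, 361]);
translate([459, 654, 0]) cube([26, 26, 361]);


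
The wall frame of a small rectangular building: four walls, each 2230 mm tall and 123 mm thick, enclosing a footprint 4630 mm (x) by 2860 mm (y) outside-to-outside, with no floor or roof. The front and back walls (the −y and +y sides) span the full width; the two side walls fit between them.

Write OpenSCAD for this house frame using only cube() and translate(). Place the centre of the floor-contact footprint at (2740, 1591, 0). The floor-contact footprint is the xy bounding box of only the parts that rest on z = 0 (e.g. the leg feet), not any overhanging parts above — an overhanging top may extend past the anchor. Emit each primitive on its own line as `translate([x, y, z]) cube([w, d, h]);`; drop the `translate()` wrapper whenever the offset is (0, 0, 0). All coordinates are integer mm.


translate([425, 161, 0]) cube([4630, 123, 2230]);
translate([425, 2898, 0]) cube([4630, 123, 2230]);
translate([425, 284, 0]) cube([123, 2614, 2230]);
translate([4932, 284, 0]) cube([123, 2614, 2230]);


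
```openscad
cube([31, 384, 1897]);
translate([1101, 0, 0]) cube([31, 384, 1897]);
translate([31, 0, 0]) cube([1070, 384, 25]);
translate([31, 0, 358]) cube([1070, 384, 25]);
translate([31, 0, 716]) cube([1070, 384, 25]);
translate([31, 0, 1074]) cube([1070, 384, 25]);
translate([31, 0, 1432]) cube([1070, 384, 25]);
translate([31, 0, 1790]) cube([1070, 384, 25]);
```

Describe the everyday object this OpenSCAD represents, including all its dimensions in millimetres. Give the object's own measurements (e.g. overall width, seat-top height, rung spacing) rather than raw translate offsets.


An open bookshelf. Two side panels, each 31 mm thick, 384 mm deep and 1897 mm tall, stand 1132 mm apart (outside-to-outside). Between them sit 6 shelves, each 25 mm thick and 384 mm deep, spanning the full gap between the sides. The bottom shelf rests on the floor (its underside at z = 0) and the clear gap between one shelf's top and the next shelf's underside is 333 mm.


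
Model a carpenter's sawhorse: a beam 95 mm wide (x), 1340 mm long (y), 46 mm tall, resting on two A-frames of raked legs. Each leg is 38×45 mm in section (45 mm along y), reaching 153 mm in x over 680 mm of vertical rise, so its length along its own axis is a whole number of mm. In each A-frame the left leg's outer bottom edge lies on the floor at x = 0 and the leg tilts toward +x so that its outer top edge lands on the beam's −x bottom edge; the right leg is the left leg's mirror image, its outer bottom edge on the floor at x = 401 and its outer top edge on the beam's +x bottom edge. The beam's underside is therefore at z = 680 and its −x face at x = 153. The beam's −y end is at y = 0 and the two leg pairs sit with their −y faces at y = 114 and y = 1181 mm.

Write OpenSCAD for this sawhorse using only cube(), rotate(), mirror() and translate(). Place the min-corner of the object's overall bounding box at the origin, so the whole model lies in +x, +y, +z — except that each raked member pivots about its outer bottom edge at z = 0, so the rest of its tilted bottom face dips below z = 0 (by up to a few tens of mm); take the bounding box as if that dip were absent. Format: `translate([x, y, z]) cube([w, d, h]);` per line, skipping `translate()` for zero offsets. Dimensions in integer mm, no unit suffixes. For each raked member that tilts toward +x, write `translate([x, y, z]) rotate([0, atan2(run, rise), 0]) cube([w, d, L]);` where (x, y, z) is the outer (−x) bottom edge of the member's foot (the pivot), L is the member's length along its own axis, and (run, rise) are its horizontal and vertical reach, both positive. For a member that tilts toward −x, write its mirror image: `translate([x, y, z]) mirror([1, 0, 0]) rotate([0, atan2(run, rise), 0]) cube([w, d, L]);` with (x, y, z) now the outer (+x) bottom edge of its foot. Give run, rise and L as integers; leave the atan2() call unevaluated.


// leg length = √(153² + 680²) = 697
// right-leg outer foot x = 2·153 + 95 = 401
// beam min-corner = (153, 0, 680)
translate([153, 0, 680]) cube([95, 1340, 46]);
translate([0, 114, 0]) rotate([0, atan2(153, 680), 0]) cube([38, 45, 697]);
translate([401, 114, 0]) mirror([1, 0, 0]) rotate([0, atan2(153, 680), 0]) cube([38, 45, 697]);
translate([0, 1181, 0]) rotate([0, atan2(153, 680), 0]) cube([38, 45, 697]);
translate([401, 1181, 0]) mirror([1, 0, 0]) rotate([0, atan2(153, 680), 0]) cube([38, 45, 697]);


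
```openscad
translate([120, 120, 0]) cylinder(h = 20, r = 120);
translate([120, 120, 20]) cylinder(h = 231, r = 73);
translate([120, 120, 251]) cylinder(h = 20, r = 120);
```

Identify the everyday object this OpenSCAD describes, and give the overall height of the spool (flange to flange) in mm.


A spool. The overall height is 271 mm.

Three coaxial cylinders, large–small–large — a spool. Two 20 mm flanges and a 231 mm core give 20 + 231 + 20 = 271 mm.


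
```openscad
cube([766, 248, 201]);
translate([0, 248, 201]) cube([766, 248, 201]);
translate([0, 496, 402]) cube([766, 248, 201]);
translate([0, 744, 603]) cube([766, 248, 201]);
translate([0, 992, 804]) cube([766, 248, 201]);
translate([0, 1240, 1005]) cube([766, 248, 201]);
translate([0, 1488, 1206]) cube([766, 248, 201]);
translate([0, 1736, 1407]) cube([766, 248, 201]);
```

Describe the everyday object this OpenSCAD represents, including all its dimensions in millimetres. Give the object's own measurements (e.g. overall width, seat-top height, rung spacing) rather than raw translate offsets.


A straight staircase of 8 solid steps. Each step is 766 mm wide (x), 248 mm deep (y, the going) and 201 mm tall (the rise). The first step rests on the floor; each subsequent step sits one going further in +y and one rise higher in +z, directly behind and above the previous step with no overlap.


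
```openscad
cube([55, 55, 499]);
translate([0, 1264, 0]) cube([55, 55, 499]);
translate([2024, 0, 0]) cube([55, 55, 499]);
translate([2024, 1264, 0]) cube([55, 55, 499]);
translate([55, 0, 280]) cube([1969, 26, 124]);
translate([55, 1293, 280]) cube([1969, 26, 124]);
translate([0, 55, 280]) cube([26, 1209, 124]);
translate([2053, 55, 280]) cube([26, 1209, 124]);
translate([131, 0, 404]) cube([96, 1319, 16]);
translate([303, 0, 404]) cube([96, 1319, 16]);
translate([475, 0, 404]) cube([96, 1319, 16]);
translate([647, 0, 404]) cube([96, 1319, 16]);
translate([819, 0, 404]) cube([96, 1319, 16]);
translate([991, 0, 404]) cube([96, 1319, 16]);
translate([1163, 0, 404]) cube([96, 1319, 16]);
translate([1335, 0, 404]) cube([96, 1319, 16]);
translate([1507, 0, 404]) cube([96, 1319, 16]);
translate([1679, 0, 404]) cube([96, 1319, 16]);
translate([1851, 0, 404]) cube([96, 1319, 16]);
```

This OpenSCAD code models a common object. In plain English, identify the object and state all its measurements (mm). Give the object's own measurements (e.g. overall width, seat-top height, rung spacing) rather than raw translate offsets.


A bed frame 2079 mm long (x) by 1319 mm wide (y). Four 55×55 mm corner posts, 499 mm tall, at the corners of the footprint. Four rails of 26 mm thickness and 124 mm height run between adjacent posts with their undersides at z = 280 mm, their outer faces flush with the outside of the frame (the two x-running rails run between the posts' inner faces; the two y-running rails run between the posts' inner faces). 11 slats, each 96 mm wide (x) and 16 mm thick, lie across the top of the two x-running rails, running the full 1319 mm width of the frame in y; along x they sit between the end posts with a 76 mm gap after the −x posts and between neighbouring slats, leaving 77 mm before the +x posts.


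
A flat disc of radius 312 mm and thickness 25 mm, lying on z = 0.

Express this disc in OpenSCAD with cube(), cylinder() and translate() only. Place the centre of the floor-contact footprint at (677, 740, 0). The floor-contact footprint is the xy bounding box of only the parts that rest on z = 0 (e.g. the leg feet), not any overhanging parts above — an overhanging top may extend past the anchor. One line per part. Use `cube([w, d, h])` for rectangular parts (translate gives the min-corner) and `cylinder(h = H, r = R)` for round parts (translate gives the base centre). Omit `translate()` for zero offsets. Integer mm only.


translate([677, 740, 0]) cylinder(h = 25, r = 312);
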